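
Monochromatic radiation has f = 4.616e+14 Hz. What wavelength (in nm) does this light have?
649.46 nm

Using the wave equation: c = fλ

Solving for wavelength:
λ = c/f = (3×10⁸ m/s) / (4.616e+14 Hz)
λ = 649.46 nm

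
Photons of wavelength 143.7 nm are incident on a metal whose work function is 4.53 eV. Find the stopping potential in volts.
4.0980 V

The stopping potential V_s satisfies: eV_s = KE_max

First, find KE_max using Einstein's equation:
E_photon = hc/λ = 8.6280 eV
KE_max = E_photon - φ = 8.6280 - 4.53 = 4.0980 eV

Since eV_s = KE_max:
V_s = KE_max/e = 4.0980 V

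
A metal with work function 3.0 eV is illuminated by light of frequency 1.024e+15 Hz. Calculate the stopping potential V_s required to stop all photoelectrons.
1.2349 V

The stopping potential V_s satisfies: eV_s = KE_max

First, find KE_max using Einstein's equation:
E_photon = hf = (6.626×10⁻³⁴ J·s)(1.024e+15 Hz) = 4.2349 eV
KE_max = E_photon - φ = 4.2349 - 3.0 = 1.2349 eV

Since eV_s = KE_max:
V_s = KE_max/e = 1.2349 V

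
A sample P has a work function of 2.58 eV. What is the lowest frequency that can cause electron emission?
6.2384e+14 Hz

The threshold frequency is when the photon energy equals the work function:
hf₀ = φ

Solving for f₀:
f₀ = φ/h = (2.58 eV × 1.602×10⁻¹⁹ J/eV) / (6.626×10⁻³⁴ J·s)
f₀ = 6.2384e+14 Hz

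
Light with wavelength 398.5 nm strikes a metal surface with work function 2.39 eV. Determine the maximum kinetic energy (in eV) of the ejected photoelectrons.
0.7213 eV

Using Einstein's photoelectric equation: KE_max = hf - φ = hc/λ - φ

First, calculate the photon energy:
E_photon = hc/λ = (6.626×10⁻³⁴ J·s)(3×10⁸ m/s) / (398.5×10⁻⁹ m)
E_photon = 3.1113 eV

Then, the maximum kinetic energy:
KE_max = E_photon - φ = 3.1113 eV - 2.39 eV = 0.7213 eV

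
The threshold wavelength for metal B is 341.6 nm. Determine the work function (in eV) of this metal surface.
3.63 eV

At the threshold wavelength, photon energy equals work function:
φ = hc/λ₀

Calculating:
φ = (6.626×10⁻³⁴ J·s)(3×10⁸ m/s) / (341.6×10⁻⁹ m)
φ = 3.63 eV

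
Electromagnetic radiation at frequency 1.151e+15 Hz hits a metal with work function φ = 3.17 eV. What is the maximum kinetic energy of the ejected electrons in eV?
1.5902 eV

Using Einstein's photoelectric equation: KE_max = hf - φ

First, calculate the photon energy:
E_photon = hf = (6.626×10⁻³⁴ J·s)(1.151e+15 Hz)
E_photon = 4.7602 eV

Then, the maximum kinetic energy:
KE_max = E_photon - φ = 4.7602 eV - 3.17 eV = 1.5902 eV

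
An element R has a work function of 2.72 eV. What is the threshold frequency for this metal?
6.5769e+14 Hz

The threshold frequency is when the photon energy equals the work function:
hf₀ = φ

Solving for f₀:
f₀ = φ/h = (2.72 eV × 1.602×10⁻¹⁹ J/eV) / (6.626×10⁻³⁴ J·s)
f₀ = 6.5769e+14 Hz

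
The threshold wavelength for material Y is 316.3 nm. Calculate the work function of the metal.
3.92 eV

At the threshold wavelength, photon energy equals work function:
φ = hc/λ₀

Calculating:
φ = (6.626×10⁻³⁴ J·s)(3×10⁸ m/s) / (316.3×10⁻⁹ m)
φ = 3.92 eV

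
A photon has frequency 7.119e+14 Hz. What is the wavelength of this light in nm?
421.12 nm

Using the wave equation: c = fλ

Solving for wavelength:
λ = c/f = (3×10⁸ m/s) / (7.119e+14 Hz)
λ = 421.12 nm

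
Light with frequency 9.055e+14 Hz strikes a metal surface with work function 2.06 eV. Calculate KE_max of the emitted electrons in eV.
1.6848 eV

Using Einstein's photoelectric equation: KE_max = hf - φ

First, calculate the photon energy:
E_photon = hf = (6.626×10⁻³⁴ J·s)(9.055e+14 Hz)
E_photon = 3.7448 eV

Then, the maximum kinetic energy:
KE_max = E_photon - φ = 3.7448 eV - 2.06 eV = 1.6848 eV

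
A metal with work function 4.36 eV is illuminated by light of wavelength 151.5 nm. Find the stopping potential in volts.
3.8238 V

The stopping potential V_s satisfies: eV_s = KE_max

First, find KE_max using Einstein's equation:
E_photon = hc/λ = 8.1838 eV
KE_max = E_photon - φ = 8.1838 - 4.36 = 3.8238 eV

Since eV_s = KE_max:
V_s = KE_max/e = 3.8238 V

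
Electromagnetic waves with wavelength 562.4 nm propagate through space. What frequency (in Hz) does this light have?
5.3306e+14 Hz

Using the wave equation: c = fλ

Solving for frequency:
f = c/λ = (3×10⁸ m/s) / (562.4×10⁻⁹ m)
f = 5.3306e+14 Hz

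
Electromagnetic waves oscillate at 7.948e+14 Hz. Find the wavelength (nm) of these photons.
377.19 nm

Using the wave equation: c = fλ

Solving for wavelength:
λ = c/f = (3×10⁸ m/s) / (7.948e+14 Hz)
λ = 377.19 nm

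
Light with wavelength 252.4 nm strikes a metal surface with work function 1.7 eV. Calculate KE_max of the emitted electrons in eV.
3.2122 eV

Using Einstein's photoelectric equation: KE_max = hf - φ = hc/λ - φ

First, calculate the photon energy:
E_photon = hc/λ = (6.626×10⁻³⁴ J·s)(3×10⁸ m/s) / (252.4×10⁻⁹ m)
E_photon = 4.9122 eV

Then, the maximum kinetic energy:
KE_max = E_photon - φ = 4.9122 eV - 1.7 eV = 3.2122 eV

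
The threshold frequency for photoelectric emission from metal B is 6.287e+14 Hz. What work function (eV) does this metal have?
2.60 eV

At the threshold frequency, photon energy equals work function:
φ = hf₀

Calculating:
φ = (6.626×10⁻³⁴ J·s)(6.287e+14 Hz)
φ = 2.60 eV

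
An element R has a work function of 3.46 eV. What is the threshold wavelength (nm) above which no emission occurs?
358.34 nm

The threshold wavelength is when the photon energy equals the work function:
hc/λ₀ = φ

Solving for λ₀:
λ₀ = hc/φ = (6.626×10⁻³⁴ J·s)(3×10⁸ m/s) / (3.46 eV × 1.602×10⁻¹⁹ J/eV)
λ₀ = 358.34 nm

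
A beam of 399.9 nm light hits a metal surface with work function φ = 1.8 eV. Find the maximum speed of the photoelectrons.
6.7633e+05 m/s

First, find the maximum kinetic energy:
E_photon = hc/λ = 3.1004 eV
KE_max = E_photon - φ = 3.1004 - 1.8 = 1.3004 eV

Convert to Joules: KE_max = 1.3004 × 1.602×10⁻¹⁹ J = 2.0834e-19 J

Then use KE = ½mv² to find velocity:
v = √(2·KE/m) = √(2 × 2.0834e-19 J / 9.109e-31 kg)
v = 6.7633e+05 m/s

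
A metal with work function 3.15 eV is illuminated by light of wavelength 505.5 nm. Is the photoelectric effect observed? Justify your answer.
No

For photoemission, the photon energy must exceed the work function.

Photon energy: E = hc/λ = 2.4527 eV
Work function: φ = 3.15 eV

Since E_photon (2.4527 eV) < φ (3.15 eV), photoemission will NOT occur.
The threshold wavelength is λ₀ = hc/φ = 393.6 nm.
Since 505.5 nm > 393.6 nm, the photons lack sufficient energy.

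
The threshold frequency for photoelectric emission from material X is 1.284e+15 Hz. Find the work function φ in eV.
5.31 eV

At the threshold frequency, photon energy equals work function:
φ = hf₀

Calculating:
φ = (6.626×10⁻³⁴ J·s)(1.284e+15 Hz)
φ = 5.31 eV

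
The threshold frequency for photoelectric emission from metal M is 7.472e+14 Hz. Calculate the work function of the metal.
3.09 eV

At the threshold frequency, photon energy equals work function:
φ = hf₀

Calculating:
φ = (6.626×10⁻³⁴ J·s)(7.472e+14 Hz)
φ = 3.09 eV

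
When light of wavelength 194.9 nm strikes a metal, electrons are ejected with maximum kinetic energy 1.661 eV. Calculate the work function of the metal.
4.70 eV

From Einstein's photoelectric equation: KE_max = hf - φ = hc/λ - φ

Rearranging for φ:
φ = hc/λ - KE_max

Calculate photon energy:
E_photon = hc/λ = 6.3614 eV

Therefore:
φ = 6.3614 - 1.661 = 4.70 eV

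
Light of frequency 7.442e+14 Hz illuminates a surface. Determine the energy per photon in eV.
3.0778 eV

Using E = hf:

E = hf = (6.626×10⁻³⁴ J·s)(7.442e+14 Hz)
E = 3.0778 eV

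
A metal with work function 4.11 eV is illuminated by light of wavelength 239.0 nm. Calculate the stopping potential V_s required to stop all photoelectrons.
1.0776 V

The stopping potential V_s satisfies: eV_s = KE_max

First, find KE_max using Einstein's equation:
E_photon = hc/λ = 5.1876 eV
KE_max = E_photon - φ = 5.1876 - 4.11 = 1.0776 eV

Since eV_s = KE_max:
V_s = KE_max/e = 1.0776 V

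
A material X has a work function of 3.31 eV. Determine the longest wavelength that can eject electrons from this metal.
374.57 nm

The threshold wavelength is when the photon energy equals the work function:
hc/λ₀ = φ

Solving for λ₀:
λ₀ = hc/φ = (6.626×10⁻³⁴ J·s)(3×10⁸ m/s) / (3.31 eV × 1.602×10⁻¹⁹ J/eV)
λ₀ = 374.57 nm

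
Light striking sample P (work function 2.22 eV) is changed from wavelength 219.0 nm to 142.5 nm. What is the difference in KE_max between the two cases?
3.0393 eV

Using Einstein's equation: KE_max = hc/λ - φ

For λ₁ = 219.0 nm:
KE₁ = hc/λ₁ - φ = 5.6614 - 2.22 = 3.4414 eV

For λ₂ = 142.5 nm:
KE₂ = hc/λ₂ - φ = 8.7006 - 2.22 = 6.4806 eV

Change in KE:
ΔKE = KE₂ - KE₁ = 6.4806 - 3.4414 = 3.0393 eV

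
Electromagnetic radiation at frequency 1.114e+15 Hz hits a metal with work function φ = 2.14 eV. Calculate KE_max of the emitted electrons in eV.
2.4671 eV

Using Einstein's photoelectric equation: KE_max = hf - φ

First, calculate the photon energy:
E_photon = hf = (6.626×10⁻³⁴ J·s)(1.114e+15 Hz)
E_photon = 4.6071 eV

Then, the maximum kinetic energy:
KE_max = E_photon - φ = 4.6071 eV - 2.14 eV = 2.4671 eV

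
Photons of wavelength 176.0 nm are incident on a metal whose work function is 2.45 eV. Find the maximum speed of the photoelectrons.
1.2713e+06 m/s

First, find the maximum kinetic energy:
E_photon = hc/λ = 7.0446 eV
KE_max = E_photon - φ = 7.0446 - 2.45 = 4.5946 eV

Convert to Joules: KE_max = 4.5946 × 1.602×10⁻¹⁹ J = 7.3613e-19 J

Then use KE = ½mv² to find velocity:
v = √(2·KE/m) = √(2 × 7.3613e-19 J / 9.109e-31 kg)
v = 1.2713e+06 m/s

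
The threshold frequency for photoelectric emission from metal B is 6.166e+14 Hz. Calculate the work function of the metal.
2.55 eV

At the threshold frequency, photon energy equals work function:
φ = hf₀

Calculating:
φ = (6.626×10⁻³⁴ J·s)(6.166e+14 Hz)
φ = 2.55 eV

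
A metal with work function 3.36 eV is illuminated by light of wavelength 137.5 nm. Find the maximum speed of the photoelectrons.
1.4107e+06 m/s

First, find the maximum kinetic energy:
E_photon = hc/λ = 9.0170 eV
KE_max = E_photon - φ = 9.0170 - 3.36 = 5.6570 eV

Convert to Joules: KE_max = 5.6570 × 1.602×10⁻¹⁹ J = 9.0636e-19 J

Then use KE = ½mv² to find velocity:
v = √(2·KE/m) = √(2 × 9.0636e-19 J / 9.109e-31 kg)
v = 1.4107e+06 m/s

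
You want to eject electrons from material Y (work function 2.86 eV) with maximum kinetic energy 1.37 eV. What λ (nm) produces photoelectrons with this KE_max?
293.11 nm

From Einstein's equation: KE_max = hc/λ - φ

Rearranging for λ:
hc/λ = KE_max + φ
λ = hc/(KE_max + φ)

Required photon energy:
E_photon = KE_max + φ = 1.37 + 2.86 = 4.23 eV

Required wavelength:
λ = hc/E_photon = (6.626×10⁻³⁴)(3×10⁸) / (4.23 × 1.602×10⁻¹⁹)
λ = 293.11 nm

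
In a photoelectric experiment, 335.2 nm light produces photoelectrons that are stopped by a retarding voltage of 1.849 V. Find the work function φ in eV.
1.85 eV

The stopping potential gives the maximum kinetic energy: KE_max = eV_s = 1.849 eV

From Einstein's photoelectric equation: KE_max = hc/λ - φ
Rearranging: φ = hc/λ - KE_max

Calculate photon energy:
E_photon = hc/λ = (6.626×10⁻³⁴ J·s)(3×10⁸ m/s) / (335.2×10⁻⁹ m) = 3.6988 eV

Therefore:
φ = 3.6988 - 1.849 = 1.85 eV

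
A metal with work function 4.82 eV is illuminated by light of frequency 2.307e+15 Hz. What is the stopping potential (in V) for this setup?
4.7210 V

The stopping potential V_s satisfies: eV_s = KE_max

First, find KE_max using Einstein's equation:
E_photon = hf = (6.626×10⁻³⁴ J·s)(2.307e+15 Hz) = 9.5410 eV
KE_max = E_photon - φ = 9.5410 - 4.82 = 4.7210 eV

Since eV_s = KE_max:
V_s = KE_max/e = 4.7210 V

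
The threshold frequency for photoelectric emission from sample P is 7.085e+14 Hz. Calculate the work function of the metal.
2.93 eV

At the threshold frequency, photon energy equals work function:
φ = hf₀

Calculating:
φ = (6.626×10⁻³⁴ J·s)(7.085e+14 Hz)
φ = 2.93 eV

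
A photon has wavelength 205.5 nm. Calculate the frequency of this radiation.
1.4588e+15 Hz

Using the wave equation: c = fλ

Solving for frequency:
f = c/λ = (3×10⁸ m/s) / (205.5×10⁻⁹ m)
f = 1.4588e+15 Hz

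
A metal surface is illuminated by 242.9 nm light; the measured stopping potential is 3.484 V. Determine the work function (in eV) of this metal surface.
1.62 eV

The stopping potential gives the maximum kinetic energy: KE_max = eV_s = 3.484 eV

From Einstein's photoelectric equation: KE_max = hc/λ - φ
Rearranging: φ = hc/λ - KE_max

Calculate photon energy:
E_photon = hc/λ = (6.626×10⁻³⁴ J·s)(3×10⁸ m/s) / (242.9×10⁻⁹ m) = 5.1043 eV

Therefore:
φ = 5.1043 - 3.484 = 1.62 eV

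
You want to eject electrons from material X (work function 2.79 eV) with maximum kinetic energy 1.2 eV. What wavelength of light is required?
310.74 nm

From Einstein's equation: KE_max = hc/λ - φ

Rearranging for λ:
hc/λ = KE_max + φ
λ = hc/(KE_max + φ)

Required photon energy:
E_photon = KE_max + φ = 1.2 + 2.79 = 3.99 eV

Required wavelength:
λ = hc/E_photon = (6.626×10⁻³⁴)(3×10⁸) / (3.99 × 1.602×10⁻¹⁹)
λ = 310.74 nm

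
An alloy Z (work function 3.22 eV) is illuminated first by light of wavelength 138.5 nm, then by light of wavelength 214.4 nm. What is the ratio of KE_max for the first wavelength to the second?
2.2365

Using Einstein's equation: KE_max = hc/λ - φ

For λ₁ = 138.5 nm:
E₁ = hc/λ₁ = 8.9519 eV
KE₁ = E₁ - φ = 8.9519 - 3.22 = 5.7319 eV

For λ₂ = 214.4 nm:
E₂ = hc/λ₂ = 5.7828 eV
KE₂ = E₂ - φ = 5.7828 - 3.22 = 2.5628 eV

Ratio: KE₁/KE₂ = 5.7319/2.5628 = 2.2365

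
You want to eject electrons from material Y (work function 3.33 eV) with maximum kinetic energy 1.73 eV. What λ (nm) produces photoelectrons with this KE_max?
245.03 nm

From Einstein's equation: KE_max = hc/λ - φ

Rearranging for λ:
hc/λ = KE_max + φ
λ = hc/(KE_max + φ)

Required photon energy:
E_photon = KE_max + φ = 1.73 + 3.33 = 5.06 eV

Required wavelength:
λ = hc/E_photon = (6.626×10⁻³⁴)(3×10⁸) / (5.06 × 1.602×10⁻¹⁹)
λ = 245.03 nm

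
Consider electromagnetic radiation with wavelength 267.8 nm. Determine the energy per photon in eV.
4.6297 eV

Using E = hf = hc/λ:

E = hc/λ = (6.626×10⁻³⁴ J·s)(3×10⁸ m/s) / (267.8×10⁻⁹ m)
E = 4.6297 eV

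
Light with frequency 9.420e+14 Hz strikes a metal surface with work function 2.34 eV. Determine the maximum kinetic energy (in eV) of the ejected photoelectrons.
1.5558 eV

Using Einstein's photoelectric equation: KE_max = hf - φ

First, calculate the photon energy:
E_photon = hf = (6.626×10⁻³⁴ J·s)(9.420e+14 Hz)
E_photon = 3.8958 eV

Then, the maximum kinetic energy:
KE_max = E_photon - φ = 3.8958 eV - 2.34 eV = 1.5558 eV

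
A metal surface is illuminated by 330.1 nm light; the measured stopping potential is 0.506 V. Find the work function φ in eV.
3.25 eV

The stopping potential gives the maximum kinetic energy: KE_max = eV_s = 0.506 eV

From Einstein's photoelectric equation: KE_max = hc/λ - φ
Rearranging: φ = hc/λ - KE_max

Calculate photon energy:
E_photon = hc/λ = (6.626×10⁻³⁴ J·s)(3×10⁸ m/s) / (330.1×10⁻⁹ m) = 3.7560 eV

Therefore:
φ = 3.7560 - 0.506 = 3.25 eV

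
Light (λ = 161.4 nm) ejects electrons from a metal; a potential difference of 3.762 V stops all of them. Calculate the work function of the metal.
3.92 eV

The stopping potential gives the maximum kinetic energy: KE_max = eV_s = 3.762 eV

From Einstein's photoelectric equation: KE_max = hc/λ - φ
Rearranging: φ = hc/λ - KE_max

Calculate photon energy:
E_photon = hc/λ = (6.626×10⁻³⁴ J·s)(3×10⁸ m/s) / (161.4×10⁻⁹ m) = 7.6818 eV

Therefore:
φ = 7.6818 - 3.762 = 3.92 eV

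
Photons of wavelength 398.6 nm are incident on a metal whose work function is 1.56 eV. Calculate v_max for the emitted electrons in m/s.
7.3852e+05 m/s

First, find the maximum kinetic energy:
E_photon = hc/λ = 3.1105 eV
KE_max = E_photon - φ = 3.1105 - 1.56 = 1.5505 eV

Convert to Joules: KE_max = 1.5505 × 1.602×10⁻¹⁹ J = 2.4842e-19 J

Then use KE = ½mv² to find velocity:
v = √(2·KE/m) = √(2 × 2.4842e-19 J / 9.109e-31 kg)
v = 7.3852e+05 m/s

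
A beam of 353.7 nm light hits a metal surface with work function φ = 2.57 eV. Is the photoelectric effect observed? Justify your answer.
Yes

For photoemission, the photon energy must exceed the work function.

Photon energy: E = hc/λ = 3.5053 eV
Work function: φ = 2.57 eV

Since E_photon (3.5053 eV) > φ (2.57 eV), photoemission WILL occur.
The threshold wavelength is λ₀ = hc/φ = 482.4 nm.
Since 353.7 nm < 482.4 nm, the light has sufficient energy.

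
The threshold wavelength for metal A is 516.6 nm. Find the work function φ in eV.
2.40 eV

At the threshold wavelength, photon energy equals work function:
φ = hc/λ₀

Calculating:
φ = (6.626×10⁻³⁴ J·s)(3×10⁸ m/s) / (516.6×10⁻⁹ m)
φ = 2.40 eV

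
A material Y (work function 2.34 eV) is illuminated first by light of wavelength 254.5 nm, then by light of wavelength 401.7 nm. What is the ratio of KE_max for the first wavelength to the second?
3.3915

Using Einstein's equation: KE_max = hc/λ - φ

For λ₁ = 254.5 nm:
E₁ = hc/λ₁ = 4.8717 eV
KE₁ = E₁ - φ = 4.8717 - 2.34 = 2.5317 eV

For λ₂ = 401.7 nm:
E₂ = hc/λ₂ = 3.0865 eV
KE₂ = E₂ - φ = 3.0865 - 2.34 = 0.7465 eV

Ratio: KE₁/KE₂ = 2.5317/0.7465 = 3.3915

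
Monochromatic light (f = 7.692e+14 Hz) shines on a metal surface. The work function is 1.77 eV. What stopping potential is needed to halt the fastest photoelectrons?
1.4112 V

The stopping potential V_s satisfies: eV_s = KE_max

First, find KE_max using Einstein's equation:
E_photon = hf = (6.626×10⁻³⁴ J·s)(7.692e+14 Hz) = 3.1812 eV
KE_max = E_photon - φ = 3.1812 - 1.77 = 1.4112 eV

Since eV_s = KE_max:
V_s = KE_max/e = 1.4112 V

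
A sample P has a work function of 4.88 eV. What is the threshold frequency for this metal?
1.1800e+15 Hz

The threshold frequency is when the photon energy equals the work function:
hf₀ = φ

Solving for f₀:
f₀ = φ/h = (4.88 eV × 1.602×10⁻¹⁹ J/eV) / (6.626×10⁻³⁴ J·s)
f₀ = 1.1800e+15 Hz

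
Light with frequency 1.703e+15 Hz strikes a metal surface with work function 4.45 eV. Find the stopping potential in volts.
2.5930 V

The stopping potential V_s satisfies: eV_s = KE_max

First, find KE_max using Einstein's equation:
E_photon = hf = (6.626×10⁻³⁴ J·s)(1.703e+15 Hz) = 7.0430 eV
KE_max = E_photon - φ = 7.0430 - 4.45 = 2.5930 eV

Since eV_s = KE_max:
V_s = KE_max/e = 2.5930 V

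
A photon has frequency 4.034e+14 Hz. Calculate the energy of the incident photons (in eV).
1.6683 eV

Using E = hf:

E = hf = (6.626×10⁻³⁴ J·s)(4.034e+14 Hz)
E = 1.6683 eV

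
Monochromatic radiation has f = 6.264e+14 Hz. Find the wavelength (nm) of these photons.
478.60 nm

Using the wave equation: c = fλ

Solving for wavelength:
λ = c/f = (3×10⁸ m/s) / (6.264e+14 Hz)
λ = 478.60 nm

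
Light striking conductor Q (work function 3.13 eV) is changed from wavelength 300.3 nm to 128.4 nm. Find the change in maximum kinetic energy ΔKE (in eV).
5.5274 eV

Using Einstein's equation: KE_max = hc/λ - φ

For λ₁ = 300.3 nm:
KE₁ = hc/λ₁ - φ = 4.1287 - 3.13 = 0.9987 eV

For λ₂ = 128.4 nm:
KE₂ = hc/λ₂ - φ = 9.6561 - 3.13 = 6.5261 eV

Change in KE:
ΔKE = KE₂ - KE₁ = 6.5261 - 0.9987 = 5.5274 eV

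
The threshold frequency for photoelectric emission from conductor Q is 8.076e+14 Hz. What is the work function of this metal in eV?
3.34 eV

At the threshold frequency, photon energy equals work function:
φ = hf₀

Calculating:
φ = (6.626×10⁻³⁴ J·s)(8.076e+14 Hz)
φ = 3.34 eV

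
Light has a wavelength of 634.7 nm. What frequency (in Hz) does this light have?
4.7234e+14 Hz

Using the wave equation: c = fλ

Solving for frequency:
f = c/λ = (3×10⁸ m/s) / (634.7×10⁻⁹ m)
f = 4.7234e+14 Hz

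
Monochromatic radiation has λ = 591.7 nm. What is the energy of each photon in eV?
2.0954 eV

Using E = hf = hc/λ:

E = hc/λ = (6.626×10⁻³⁴ J·s)(3×10⁸ m/s) / (591.7×10⁻⁹ m)
E = 2.0954 eV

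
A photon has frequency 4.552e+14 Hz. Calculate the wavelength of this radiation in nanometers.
658.60 nm

Using the wave equation: c = fλ

Solving for wavelength:
λ = c/f = (3×10⁸ m/s) / (4.552e+14 Hz)
λ = 658.60 nm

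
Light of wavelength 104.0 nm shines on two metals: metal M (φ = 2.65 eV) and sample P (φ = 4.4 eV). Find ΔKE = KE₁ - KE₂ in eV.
1.7500 eV

Using KE_max = hc/λ - φ for each metal:

Photon energy: E = hc/λ = 11.9216 eV

For metal M (φ₁ = 2.65 eV):
KE₁ = E - φ₁ = 11.9216 - 2.65 = 9.2716 eV

For sample P (φ₂ = 4.4 eV):
KE₂ = E - φ₂ = 11.9216 - 4.4 = 7.5216 eV

Difference:
ΔKE = KE₁ - KE₂ = 9.2716 - 7.5216 = 1.7500 eV

Note: The difference equals the difference in work functions: 4.4 - 2.65 = 1.75 eV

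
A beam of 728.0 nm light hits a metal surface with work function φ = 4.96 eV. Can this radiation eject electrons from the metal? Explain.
No

For photoemission, the photon energy must exceed the work function.

Photon energy: E = hc/λ = 1.7031 eV
Work function: φ = 4.96 eV

Since E_photon (1.7031 eV) < φ (4.96 eV), photoemission will NOT occur.
The threshold wavelength is λ₀ = hc/φ = 250.0 nm.
Since 728.0 nm > 250.0 nm, the photons lack sufficient energy.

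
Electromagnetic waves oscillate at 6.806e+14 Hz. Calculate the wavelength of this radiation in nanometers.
440.48 nm

Using the wave equation: c = fλ

Solving for wavelength:
λ = c/f = (3×10⁸ m/s) / (6.806e+14 Hz)
λ = 440.48 nm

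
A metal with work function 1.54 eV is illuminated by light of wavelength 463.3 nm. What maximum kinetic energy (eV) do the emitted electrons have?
1.1361 eV

Using Einstein's photoelectric equation: KE_max = hf - φ = hc/λ - φ

First, calculate the photon energy:
E_photon = hc/λ = (6.626×10⁻³⁴ J·s)(3×10⁸ m/s) / (463.3×10⁻⁹ m)
E_photon = 2.6761 eV

Then, the maximum kinetic energy:
KE_max = E_photon - φ = 2.6761 eV - 1.54 eV = 1.1361 eV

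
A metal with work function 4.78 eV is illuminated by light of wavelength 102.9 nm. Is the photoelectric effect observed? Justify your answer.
Yes

For photoemission, the photon energy must exceed the work function.

Photon energy: E = hc/λ = 12.0490 eV
Work function: φ = 4.78 eV

Since E_photon (12.0490 eV) > φ (4.78 eV), photoemission WILL occur.
The threshold wavelength is λ₀ = hc/φ = 259.4 nm.
Since 102.9 nm < 259.4 nm, the light has sufficient energy.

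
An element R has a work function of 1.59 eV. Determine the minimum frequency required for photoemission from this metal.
3.8446e+14 Hz

The threshold frequency is when the photon energy equals the work function:
hf₀ = φ

Solving for f₀:
f₀ = φ/h = (1.59 eV × 1.602×10⁻¹⁹ J/eV) / (6.626×10⁻³⁴ J·s)
f₀ = 3.8446e+14 Hz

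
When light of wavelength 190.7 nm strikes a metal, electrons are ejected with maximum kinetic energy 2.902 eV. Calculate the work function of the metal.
3.60 eV

From Einstein's photoelectric equation: KE_max = hf - φ = hc/λ - φ

Rearranging for φ:
φ = hc/λ - KE_max

Calculate photon energy:
E_photon = hc/λ = 6.5015 eV

Therefore:
φ = 6.5015 - 2.902 = 3.60 eV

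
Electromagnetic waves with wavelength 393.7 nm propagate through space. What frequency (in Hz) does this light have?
7.6147e+14 Hz

Using the wave equation: c = fλ

Solving for frequency:
f = c/λ = (3×10⁸ m/s) / (393.7×10⁻⁹ m)
f = 7.6147e+14 Hz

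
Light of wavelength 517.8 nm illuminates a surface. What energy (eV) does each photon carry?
2.3944 eV

Using E = hf = hc/λ:

E = hc/λ = (6.626×10⁻³⁴ J·s)(3×10⁸ m/s) / (517.8×10⁻⁹ m)
E = 2.3944 eV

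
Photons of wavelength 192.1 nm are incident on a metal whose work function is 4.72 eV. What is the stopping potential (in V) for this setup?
1.7341 V

The stopping potential V_s satisfies: eV_s = KE_max

First, find KE_max using Einstein's equation:
E_photon = hc/λ = 6.4541 eV
KE_max = E_photon - φ = 6.4541 - 4.72 = 1.7341 eV

Since eV_s = KE_max:
V_s = KE_max/e = 1.7341 V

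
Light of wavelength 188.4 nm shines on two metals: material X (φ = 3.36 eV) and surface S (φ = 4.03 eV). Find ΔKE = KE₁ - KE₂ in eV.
0.6700 eV

Using KE_max = hc/λ - φ for each metal:

Photon energy: E = hc/λ = 6.5809 eV

For material X (φ₁ = 3.36 eV):
KE₁ = E - φ₁ = 6.5809 - 3.36 = 3.2209 eV

For surface S (φ₂ = 4.03 eV):
KE₂ = E - φ₂ = 6.5809 - 4.03 = 2.5509 eV

Difference:
ΔKE = KE₁ - KE₂ = 3.2209 - 2.5509 = 0.6700 eV

Note: The difference equals the difference in work functions: 4.03 - 3.36 = 0.67 eV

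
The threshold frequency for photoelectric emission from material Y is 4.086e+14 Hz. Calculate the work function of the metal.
1.69 eV

At the threshold frequency, photon energy equals work function:
φ = hf₀

Calculating:
φ = (6.626×10⁻³⁴ J·s)(4.086e+14 Hz)
φ = 1.69 eV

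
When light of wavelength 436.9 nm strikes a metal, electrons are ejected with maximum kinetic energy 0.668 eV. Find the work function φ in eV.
2.17 eV

From Einstein's photoelectric equation: KE_max = hf - φ = hc/λ - φ

Rearranging for φ:
φ = hc/λ - KE_max

Calculate photon energy:
E_photon = hc/λ = 2.8378 eV

Therefore:
φ = 2.8378 - 0.668 = 2.17 eV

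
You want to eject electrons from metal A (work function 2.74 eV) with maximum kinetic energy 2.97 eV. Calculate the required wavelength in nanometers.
217.14 nm

From Einstein's equation: KE_max = hc/λ - φ

Rearranging for λ:
hc/λ = KE_max + φ
λ = hc/(KE_max + φ)

Required photon energy:
E_photon = KE_max + φ = 2.97 + 2.74 = 5.71 eV

Required wavelength:
λ = hc/E_photon = (6.626×10⁻³⁴)(3×10⁸) / (5.71 × 1.602×10⁻¹⁹)
λ = 217.14 nm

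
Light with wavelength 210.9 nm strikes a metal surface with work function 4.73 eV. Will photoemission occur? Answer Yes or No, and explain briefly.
Yes

For photoemission, the photon energy must exceed the work function.

Photon energy: E = hc/λ = 5.8788 eV
Work function: φ = 4.73 eV

Since E_photon (5.8788 eV) > φ (4.73 eV), photoemission WILL occur.
The threshold wavelength is λ₀ = hc/φ = 262.1 nm.
Since 210.9 nm < 262.1 nm, the light has sufficient energy.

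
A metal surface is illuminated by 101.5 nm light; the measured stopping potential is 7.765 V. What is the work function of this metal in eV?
4.45 eV

The stopping potential gives the maximum kinetic energy: KE_max = eV_s = 7.765 eV

From Einstein's photoelectric equation: KE_max = hc/λ - φ
Rearranging: φ = hc/λ - KE_max

Calculate photon energy:
E_photon = hc/λ = (6.626×10⁻³⁴ J·s)(3×10⁸ m/s) / (101.5×10⁻⁹ m) = 12.2152 eV

Therefore:
φ = 12.2152 - 7.765 = 4.45 eV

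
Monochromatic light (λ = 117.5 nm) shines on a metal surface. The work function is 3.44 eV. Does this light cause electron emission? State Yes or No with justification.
Yes

For photoemission, the photon energy must exceed the work function.

Photon energy: E = hc/λ = 10.5518 eV
Work function: φ = 3.44 eV

Since E_photon (10.5518 eV) > φ (3.44 eV), photoemission WILL occur.
The threshold wavelength is λ₀ = hc/φ = 360.4 nm.
Since 117.5 nm < 360.4 nm, the light has sufficient energy.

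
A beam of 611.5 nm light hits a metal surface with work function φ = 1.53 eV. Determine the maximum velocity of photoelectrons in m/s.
4.1835e+05 m/s

First, find the maximum kinetic energy:
E_photon = hc/λ = 2.0275 eV
KE_max = E_photon - φ = 2.0275 - 1.53 = 0.4975 eV

Convert to Joules: KE_max = 0.4975 × 1.602×10⁻¹⁹ J = 7.9715e-20 J

Then use KE = ½mv² to find velocity:
v = √(2·KE/m) = √(2 × 7.9715e-20 J / 9.109e-31 kg)
v = 4.1835e+05 m/s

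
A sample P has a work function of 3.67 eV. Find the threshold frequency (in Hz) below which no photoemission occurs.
8.8740e+14 Hz

The threshold frequency is when the photon energy equals the work function:
hf₀ = φ

Solving for f₀:
f₀ = φ/h = (3.67 eV × 1.602×10⁻¹⁹ J/eV) / (6.626×10⁻³⁴ J·s)
f₀ = 8.8740e+14 Hz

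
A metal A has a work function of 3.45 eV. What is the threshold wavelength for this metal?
359.37 nm

The threshold wavelength is when the photon energy equals the work function:
hc/λ₀ = φ

Solving for λ₀:
λ₀ = hc/φ = (6.626×10⁻³⁴ J·s)(3×10⁸ m/s) / (3.45 eV × 1.602×10⁻¹⁹ J/eV)
λ₀ = 359.37 nm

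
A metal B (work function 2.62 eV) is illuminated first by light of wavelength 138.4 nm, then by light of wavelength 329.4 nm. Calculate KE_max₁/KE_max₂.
5.5408

Using Einstein's equation: KE_max = hc/λ - φ

For λ₁ = 138.4 nm:
E₁ = hc/λ₁ = 8.9584 eV
KE₁ = E₁ - φ = 8.9584 - 2.62 = 6.3384 eV

For λ₂ = 329.4 nm:
E₂ = hc/λ₂ = 3.7639 eV
KE₂ = E₂ - φ = 3.7639 - 2.62 = 1.1439 eV

Ratio: KE₁/KE₂ = 6.3384/1.1439 = 5.5408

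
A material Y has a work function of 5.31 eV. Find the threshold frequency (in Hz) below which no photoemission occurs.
1.2840e+15 Hz

The threshold frequency is when the photon energy equals the work function:
hf₀ = φ

Solving for f₀:
f₀ = φ/h = (5.31 eV × 1.602×10⁻¹⁹ J/eV) / (6.626×10⁻³⁴ J·s)
f₀ = 1.2840e+15 Hz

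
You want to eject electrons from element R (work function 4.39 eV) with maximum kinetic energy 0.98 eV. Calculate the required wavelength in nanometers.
230.88 nm

From Einstein's equation: KE_max = hc/λ - φ

Rearranging for λ:
hc/λ = KE_max + φ
λ = hc/(KE_max + φ)

Required photon energy:
E_photon = KE_max + φ = 0.98 + 4.39 = 5.37 eV

Required wavelength:
λ = hc/E_photon = (6.626×10⁻³⁴)(3×10⁸) / (5.37 × 1.602×10⁻¹⁹)
λ = 230.88 nm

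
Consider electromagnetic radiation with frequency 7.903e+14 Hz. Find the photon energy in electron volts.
3.2684 eV

Using E = hf:

E = hf = (6.626×10⁻³⁴ J·s)(7.903e+14 Hz)
E = 3.2684 eV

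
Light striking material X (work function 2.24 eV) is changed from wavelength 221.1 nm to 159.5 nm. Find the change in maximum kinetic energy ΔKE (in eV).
2.1657 eV

Using Einstein's equation: KE_max = hc/λ - φ

For λ₁ = 221.1 nm:
KE₁ = hc/λ₁ - φ = 5.6076 - 2.24 = 3.3676 eV

For λ₂ = 159.5 nm:
KE₂ = hc/λ₂ - φ = 7.7733 - 2.24 = 5.5333 eV

Change in KE:
ΔKE = KE₂ - KE₁ = 5.5333 - 3.3676 = 2.1657 eV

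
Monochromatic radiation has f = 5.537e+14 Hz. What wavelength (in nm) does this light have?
541.43 nm

Using the wave equation: c = fλ

Solving for wavelength:
λ = c/f = (3×10⁸ m/s) / (5.537e+14 Hz)
λ = 541.43 nm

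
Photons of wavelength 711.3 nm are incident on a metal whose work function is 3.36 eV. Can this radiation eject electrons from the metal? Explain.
No

For photoemission, the photon energy must exceed the work function.

Photon energy: E = hc/λ = 1.7431 eV
Work function: φ = 3.36 eV

Since E_photon (1.7431 eV) < φ (3.36 eV), photoemission will NOT occur.
The threshold wavelength is λ₀ = hc/φ = 369.0 nm.
Since 711.3 nm > 369.0 nm, the photons lack sufficient energy.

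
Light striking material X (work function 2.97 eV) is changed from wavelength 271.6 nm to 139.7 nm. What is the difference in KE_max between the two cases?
4.3101 eV

Using Einstein's equation: KE_max = hc/λ - φ

For λ₁ = 271.6 nm:
KE₁ = hc/λ₁ - φ = 4.5650 - 2.97 = 1.5950 eV

For λ₂ = 139.7 nm:
KE₂ = hc/λ₂ - φ = 8.8750 - 2.97 = 5.9050 eV

Change in KE:
ΔKE = KE₂ - KE₁ = 5.9050 - 1.5950 = 4.3101 eV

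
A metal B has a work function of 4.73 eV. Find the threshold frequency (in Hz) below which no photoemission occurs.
1.1437e+15 Hz

The threshold frequency is when the photon energy equals the work function:
hf₀ = φ

Solving for f₀:
f₀ = φ/h = (4.73 eV × 1.602×10⁻¹⁹ J/eV) / (6.626×10⁻³⁴ J·s)
f₀ = 1.1437e+15 Hz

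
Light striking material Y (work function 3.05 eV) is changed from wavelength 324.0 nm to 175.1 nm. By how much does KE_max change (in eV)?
3.2541 eV

Using Einstein's equation: KE_max = hc/λ - φ

For λ₁ = 324.0 nm:
KE₁ = hc/λ₁ - φ = 3.8267 - 3.05 = 0.7767 eV

For λ₂ = 175.1 nm:
KE₂ = hc/λ₂ - φ = 7.0808 - 3.05 = 4.0308 eV

Change in KE:
ΔKE = KE₂ - KE₁ = 4.0308 - 0.7767 = 3.2541 eV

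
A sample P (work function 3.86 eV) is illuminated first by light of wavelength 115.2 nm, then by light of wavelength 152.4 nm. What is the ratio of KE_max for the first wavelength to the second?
1.6145

Using Einstein's equation: KE_max = hc/λ - φ

For λ₁ = 115.2 nm:
E₁ = hc/λ₁ = 10.7625 eV
KE₁ = E₁ - φ = 10.7625 - 3.86 = 6.9025 eV

For λ₂ = 152.4 nm:
E₂ = hc/λ₂ = 8.1354 eV
KE₂ = E₂ - φ = 8.1354 - 3.86 = 4.2754 eV

Ratio: KE₁/KE₂ = 6.9025/4.2754 = 1.6145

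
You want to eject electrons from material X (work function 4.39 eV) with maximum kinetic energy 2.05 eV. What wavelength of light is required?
192.52 nm

From Einstein's equation: KE_max = hc/λ - φ

Rearranging for λ:
hc/λ = KE_max + φ
λ = hc/(KE_max + φ)

Required photon energy:
E_photon = KE_max + φ = 2.05 + 4.39 = 6.44 eV

Required wavelength:
λ = hc/E_photon = (6.626×10⁻³⁴)(3×10⁸) / (6.44 × 1.602×10⁻¹⁹)
λ = 192.52 nm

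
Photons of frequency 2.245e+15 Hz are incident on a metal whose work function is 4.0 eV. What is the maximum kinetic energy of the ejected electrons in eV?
5.2846 eV

Using Einstein's photoelectric equation: KE_max = hf - φ

First, calculate the photon energy:
E_photon = hf = (6.626×10⁻³⁴ J·s)(2.245e+15 Hz)
E_photon = 9.2846 eV

Then, the maximum kinetic energy:
KE_max = E_photon - φ = 9.2846 eV - 4.0 eV = 5.2846 eV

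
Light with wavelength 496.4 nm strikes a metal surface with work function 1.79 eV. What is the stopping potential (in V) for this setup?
0.7077 V

The stopping potential V_s satisfies: eV_s = KE_max

First, find KE_max using Einstein's equation:
E_photon = hc/λ = 2.4977 eV
KE_max = E_photon - φ = 2.4977 - 1.79 = 0.7077 eV

Since eV_s = KE_max:
V_s = KE_max/e = 0.7077 V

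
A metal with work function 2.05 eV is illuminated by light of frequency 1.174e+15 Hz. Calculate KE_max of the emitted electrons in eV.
2.8053 eV

Using Einstein's photoelectric equation: KE_max = hf - φ

First, calculate the photon energy:
E_photon = hf = (6.626×10⁻³⁴ J·s)(1.174e+15 Hz)
E_photon = 4.8553 eV

Then, the maximum kinetic energy:
KE_max = E_photon - φ = 4.8553 eV - 2.05 eV = 2.8053 eV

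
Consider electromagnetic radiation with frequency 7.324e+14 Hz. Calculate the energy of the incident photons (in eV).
3.0290 eV

Using E = hf:

E = hf = (6.626×10⁻³⁴ J·s)(7.324e+14 Hz)
E = 3.0290 eV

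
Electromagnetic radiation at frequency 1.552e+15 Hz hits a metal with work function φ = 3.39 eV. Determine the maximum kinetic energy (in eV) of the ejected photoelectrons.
3.0286 eV

Using Einstein's photoelectric equation: KE_max = hf - φ

First, calculate the photon energy:
E_photon = hf = (6.626×10⁻³⁴ J·s)(1.552e+15 Hz)
E_photon = 6.4186 eV

Then, the maximum kinetic energy:
KE_max = E_photon - φ = 6.4186 eV - 3.39 eV = 3.0286 eV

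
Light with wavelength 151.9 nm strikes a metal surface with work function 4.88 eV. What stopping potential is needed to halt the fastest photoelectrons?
3.2822 V

The stopping potential V_s satisfies: eV_s = KE_max

First, find KE_max using Einstein's equation:
E_photon = hc/λ = 8.1622 eV
KE_max = E_photon - φ = 8.1622 - 4.88 = 3.2822 eV

Since eV_s = KE_max:
V_s = KE_max/e = 3.2822 V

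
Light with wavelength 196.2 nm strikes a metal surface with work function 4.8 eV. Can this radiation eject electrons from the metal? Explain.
Yes

For photoemission, the photon energy must exceed the work function.

Photon energy: E = hc/λ = 6.3193 eV
Work function: φ = 4.8 eV

Since E_photon (6.3193 eV) > φ (4.8 eV), photoemission WILL occur.
The threshold wavelength is λ₀ = hc/φ = 258.3 nm.
Since 196.2 nm < 258.3 nm, the light has sufficient energy.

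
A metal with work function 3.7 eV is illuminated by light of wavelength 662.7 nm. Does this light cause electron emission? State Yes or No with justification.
No

For photoemission, the photon energy must exceed the work function.

Photon energy: E = hc/λ = 1.8709 eV
Work function: φ = 3.7 eV

Since E_photon (1.8709 eV) < φ (3.7 eV), photoemission will NOT occur.
The threshold wavelength is λ₀ = hc/φ = 335.1 nm.
Since 662.7 nm > 335.1 nm, the photons lack sufficient energy.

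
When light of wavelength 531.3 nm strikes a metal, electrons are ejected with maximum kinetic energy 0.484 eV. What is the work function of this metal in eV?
1.85 eV

From Einstein's photoelectric equation: KE_max = hf - φ = hc/λ - φ

Rearranging for φ:
φ = hc/λ - KE_max

Calculate photon energy:
E_photon = hc/λ = 2.3336 eV

Therefore:
φ = 2.3336 - 0.484 = 1.85 eV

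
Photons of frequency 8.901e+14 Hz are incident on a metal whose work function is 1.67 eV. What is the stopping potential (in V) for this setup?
2.0112 V

The stopping potential V_s satisfies: eV_s = KE_max

First, find KE_max using Einstein's equation:
E_photon = hf = (6.626×10⁻³⁴ J·s)(8.901e+14 Hz) = 3.6812 eV
KE_max = E_photon - φ = 3.6812 - 1.67 = 2.0112 eV

Since eV_s = KE_max:
V_s = KE_max/e = 2.0112 V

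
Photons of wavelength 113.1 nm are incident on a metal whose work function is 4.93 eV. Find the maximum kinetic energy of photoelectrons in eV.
6.0324 eV

Using Einstein's photoelectric equation: KE_max = hf - φ = hc/λ - φ

First, calculate the photon energy:
E_photon = hc/λ = (6.626×10⁻³⁴ J·s)(3×10⁸ m/s) / (113.1×10⁻⁹ m)
E_photon = 10.9624 eV

Then, the maximum kinetic energy:
KE_max = E_photon - φ = 10.9624 eV - 4.93 eV = 6.0324 eV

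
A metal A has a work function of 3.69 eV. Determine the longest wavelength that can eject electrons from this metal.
336.00 nm

The threshold wavelength is when the photon energy equals the work function:
hc/λ₀ = φ

Solving for λ₀:
λ₀ = hc/φ = (6.626×10⁻³⁴ J·s)(3×10⁸ m/s) / (3.69 eV × 1.602×10⁻¹⁹ J/eV)
λ₀ = 336.00 nm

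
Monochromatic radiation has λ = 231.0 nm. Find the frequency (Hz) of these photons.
1.2978e+15 Hz

Using the wave equation: c = fλ

Solving for frequency:
f = c/λ = (3×10⁸ m/s) / (231.0×10⁻⁹ m)
f = 1.2978e+15 Hz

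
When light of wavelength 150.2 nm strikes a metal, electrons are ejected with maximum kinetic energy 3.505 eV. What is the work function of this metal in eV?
4.75 eV

From Einstein's photoelectric equation: KE_max = hf - φ = hc/λ - φ

Rearranging for φ:
φ = hc/λ - KE_max

Calculate photon energy:
E_photon = hc/λ = 8.2546 eV

Therefore:
φ = 8.2546 - 3.505 = 4.75 eV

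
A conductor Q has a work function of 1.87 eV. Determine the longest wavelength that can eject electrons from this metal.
663.02 nm

The threshold wavelength is when the photon energy equals the work function:
hc/λ₀ = φ

Solving for λ₀:
λ₀ = hc/φ = (6.626×10⁻³⁴ J·s)(3×10⁸ m/s) / (1.87 eV × 1.602×10⁻¹⁹ J/eV)
λ₀ = 663.02 nm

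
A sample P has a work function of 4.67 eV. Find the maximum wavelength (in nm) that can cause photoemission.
265.49 nm

The threshold wavelength is when the photon energy equals the work function:
hc/λ₀ = φ

Solving for λ₀:
λ₀ = hc/φ = (6.626×10⁻³⁴ J·s)(3×10⁸ m/s) / (4.67 eV × 1.602×10⁻¹⁹ J/eV)
λ₀ = 265.49 nm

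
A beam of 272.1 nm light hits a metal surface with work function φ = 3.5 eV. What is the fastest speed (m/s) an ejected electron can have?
6.0964e+05 m/s

First, find the maximum kinetic energy:
E_photon = hc/λ = 4.5566 eV
KE_max = E_photon - φ = 4.5566 - 3.5 = 1.0566 eV

Convert to Joules: KE_max = 1.0566 × 1.602×10⁻¹⁹ J = 1.6928e-19 J

Then use KE = ½mv² to find velocity:
v = √(2·KE/m) = √(2 × 1.6928e-19 J / 9.109e-31 kg)
v = 6.0964e+05 m/s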